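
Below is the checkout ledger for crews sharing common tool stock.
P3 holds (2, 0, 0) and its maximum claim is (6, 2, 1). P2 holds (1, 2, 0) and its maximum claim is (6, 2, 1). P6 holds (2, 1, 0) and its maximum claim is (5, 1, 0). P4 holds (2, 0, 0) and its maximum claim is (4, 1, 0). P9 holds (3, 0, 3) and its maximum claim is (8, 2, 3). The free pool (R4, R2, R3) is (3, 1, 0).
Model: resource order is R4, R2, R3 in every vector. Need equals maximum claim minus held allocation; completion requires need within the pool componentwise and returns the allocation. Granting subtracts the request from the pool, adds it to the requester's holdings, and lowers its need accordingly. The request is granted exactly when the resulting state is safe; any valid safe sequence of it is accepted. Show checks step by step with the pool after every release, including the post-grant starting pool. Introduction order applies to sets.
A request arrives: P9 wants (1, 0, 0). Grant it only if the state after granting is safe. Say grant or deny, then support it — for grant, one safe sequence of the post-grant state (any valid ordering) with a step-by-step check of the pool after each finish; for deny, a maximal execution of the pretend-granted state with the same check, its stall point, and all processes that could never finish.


GRANT. The post-grant state is safe; one safe sequence: P4, P6, P9, P3, P2.
Key observation: granting shrinks the pool to (2, 1, 0), yet P4 still fits and the chain goes through.
Step-by-step check of the post-grant state:
  pool = (2, 1, 0)
  P4 needs (2, 1, 0) <= (2, 1, 0) -> finishes; pool += (2, 0, 0) = (4, 1, 0)
  P6 needs (3, 0, 0) <= (4, 1, 0) -> finishes; pool += (2, 1, 0) = (6, 2, 0)
  P9 needs (4, 2, 0) <= (6, 2, 0) -> finishes; pool += (4, 0, 3) = (10, 2, 3)
  P3 needs (4, 2, 1) <= (10, 2, 3) -> finishes; pool += (2, 0, 0) = (12, 2, 3)
  P2 needs (5, 0, 1) <= (12, 2, 3) -> finishes; pool += (1, 2, 0) = (13, 4, 3)


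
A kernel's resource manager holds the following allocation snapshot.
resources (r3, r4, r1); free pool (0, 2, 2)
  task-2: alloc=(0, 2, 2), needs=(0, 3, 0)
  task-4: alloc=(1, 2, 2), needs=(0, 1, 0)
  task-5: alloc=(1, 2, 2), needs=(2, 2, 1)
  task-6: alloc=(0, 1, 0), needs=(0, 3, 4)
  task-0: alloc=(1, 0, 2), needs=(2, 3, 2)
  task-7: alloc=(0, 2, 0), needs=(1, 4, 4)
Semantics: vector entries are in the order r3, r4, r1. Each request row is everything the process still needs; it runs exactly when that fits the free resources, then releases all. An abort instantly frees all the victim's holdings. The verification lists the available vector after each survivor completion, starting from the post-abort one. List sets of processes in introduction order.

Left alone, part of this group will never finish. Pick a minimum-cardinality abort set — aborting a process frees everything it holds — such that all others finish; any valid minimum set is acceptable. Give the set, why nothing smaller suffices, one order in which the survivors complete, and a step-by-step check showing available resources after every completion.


The answer: abort task-0.
Key observation: task-5 was stuck for good until task-0 gave back (1, 0, 2); in the order shown it finishes at step 5.
No smaller set exists: with zero aborts the deadlock remains.
The survivors complete as task-4, task-7, task-2, task-6, task-5. Walking it through (starting from the post-abort pool):
  pool = (1, 2, 4)
  task-4: need (0, 1, 0) fits (1, 2, 4); releases (1, 2, 2), pool now (2, 4, 6)
  task-7: need (1, 4, 4) fits (2, 4, 6); releases (0, 2, 0), pool now (2, 6, 6)
  task-2: need (0, 3, 0) fits (2, 6, 6); releases (0, 2, 2), pool now (2, 8, 8)
  task-6: need (0, 3, 4) fits (2, 8, 8); releases (0, 1, 0), pool now (2, 9, 8)
  task-5: need (2, 2, 1) fits (2, 9, 8); releases (1, 2, 2), pool now (3, 11, 10)


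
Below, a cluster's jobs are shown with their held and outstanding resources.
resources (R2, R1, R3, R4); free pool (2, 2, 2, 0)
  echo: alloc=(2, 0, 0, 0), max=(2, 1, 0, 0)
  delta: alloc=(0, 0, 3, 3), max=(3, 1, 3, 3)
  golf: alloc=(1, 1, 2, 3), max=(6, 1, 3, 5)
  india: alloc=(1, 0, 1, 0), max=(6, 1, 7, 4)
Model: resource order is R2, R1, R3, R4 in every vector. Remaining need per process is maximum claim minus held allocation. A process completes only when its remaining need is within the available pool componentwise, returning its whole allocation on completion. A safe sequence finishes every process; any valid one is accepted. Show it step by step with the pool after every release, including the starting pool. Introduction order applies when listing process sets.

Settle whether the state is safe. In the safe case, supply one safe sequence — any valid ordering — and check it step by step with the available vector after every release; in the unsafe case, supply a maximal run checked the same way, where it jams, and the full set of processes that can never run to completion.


The state is UNSAFE.
Key observation: after echo, delta complete, (4, 2, 5, 3) is the best the pool ever gets, yet each leftover process wants more R2.
Going as far as possible: echo, delta; after that, nothing fits. Check, step by step:
  pool = (2, 2, 2, 0)
  echo: need (0, 1, 0, 0) fits (2, 2, 2, 0); releases (2, 0, 0, 0), pool now (4, 2, 2, 0)
  delta: need (3, 1, 0, 0) fits (4, 2, 2, 0); releases (0, 0, 3, 3), pool now (4, 2, 5, 3)
  golf still needs (5, 0, 1, 2) but only (4, 2, 5, 3) is free — short on R2
  india still needs (5, 1, 6, 4) but only (4, 2, 5, 3) is free — short on R2, R3 and R4
Permanently blocked: golf and india.


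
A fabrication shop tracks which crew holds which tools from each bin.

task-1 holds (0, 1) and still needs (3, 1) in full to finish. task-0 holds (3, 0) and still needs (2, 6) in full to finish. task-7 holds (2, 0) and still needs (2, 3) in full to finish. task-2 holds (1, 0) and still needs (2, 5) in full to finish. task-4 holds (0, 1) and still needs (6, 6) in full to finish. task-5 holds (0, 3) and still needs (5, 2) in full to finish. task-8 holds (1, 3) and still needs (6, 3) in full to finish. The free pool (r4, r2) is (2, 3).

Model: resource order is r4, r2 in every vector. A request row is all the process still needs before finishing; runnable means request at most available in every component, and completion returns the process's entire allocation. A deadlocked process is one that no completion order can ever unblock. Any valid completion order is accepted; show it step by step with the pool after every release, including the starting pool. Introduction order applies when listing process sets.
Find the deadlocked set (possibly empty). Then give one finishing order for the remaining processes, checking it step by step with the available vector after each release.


The deadlocked set is task-0, task-2, task-4, task-5 and task-8.
Key observation: after task-7, task-1 the pool peaks at (4, 4), and each blocked process is short somewhere: task-0 on r2; task-2 on r2; task-4 on r4, r2; task-5 on r4; task-8 on r4.
One completion order for the rest: task-7, task-1. Step-by-step check:
  pool = (2, 3)
  task-7 needs (2, 3) <= (2, 3) -> finishes; pool += (2, 0) = (4, 3)
  task-1 needs (3, 1) <= (4, 3) -> finishes; pool += (0, 1) = (4, 4)
None of the blocked processes ever fits:
  task-0 cannot run: need (2, 6) vs free (4, 4) (insufficient r2)
  task-2 cannot run: need (2, 5) vs free (4, 4) (insufficient r2)
  task-4 cannot run: need (6, 6) vs free (4, 4) (insufficient r4 and r2)
  task-5 cannot run: need (5, 2) vs free (4, 4) (insufficient r4)
  task-8 cannot run: need (6, 3) vs free (4, 4) (insufficient r4)


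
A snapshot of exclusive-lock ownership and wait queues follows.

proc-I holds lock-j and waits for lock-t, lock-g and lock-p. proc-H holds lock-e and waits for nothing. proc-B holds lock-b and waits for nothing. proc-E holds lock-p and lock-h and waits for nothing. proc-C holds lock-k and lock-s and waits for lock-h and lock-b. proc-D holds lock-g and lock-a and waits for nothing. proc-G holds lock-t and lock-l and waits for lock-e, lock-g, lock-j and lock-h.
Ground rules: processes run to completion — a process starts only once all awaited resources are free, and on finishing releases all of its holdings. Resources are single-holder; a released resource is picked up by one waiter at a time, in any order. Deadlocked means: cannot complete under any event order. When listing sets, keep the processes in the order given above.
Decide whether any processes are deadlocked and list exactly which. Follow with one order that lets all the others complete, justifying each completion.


Deadlocked set: proc-I and proc-G.
Key observation: the wait chain closes on itself along proc-I -> proc-G -> proc-I; no other process is dragged down with it.
One completion order for the rest: proc-B, proc-D, proc-E, proc-C, proc-H.
Walking it through:
  proc-B waits on nothing -> runs at once and releases lock-b
  proc-D waits on nothing -> runs at once and releases lock-g and lock-a
  proc-E waits on nothing -> runs at once and releases lock-p and lock-h
  proc-C: everything it awaited (lock-h and lock-b) is free; runs, freeing lock-k and lock-s
  proc-H waits on nothing -> runs at once and releases lock-e


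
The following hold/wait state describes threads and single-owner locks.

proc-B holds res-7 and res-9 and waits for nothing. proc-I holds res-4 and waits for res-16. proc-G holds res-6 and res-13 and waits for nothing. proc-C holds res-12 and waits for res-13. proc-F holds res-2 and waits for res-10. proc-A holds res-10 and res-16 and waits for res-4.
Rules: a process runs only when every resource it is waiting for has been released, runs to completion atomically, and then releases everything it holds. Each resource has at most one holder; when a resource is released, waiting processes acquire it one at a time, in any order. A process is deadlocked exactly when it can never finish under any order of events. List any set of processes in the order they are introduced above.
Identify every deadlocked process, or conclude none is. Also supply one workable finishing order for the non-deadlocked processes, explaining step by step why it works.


Deadlocked set: proc-I, proc-F and proc-A.
Key observation: nobody on the ring proc-I -> proc-A -> proc-I can start until another member finishes, which never happens; proc-F waits into the deadlock from upstream.
A valid finishing order for the others: proc-B, proc-G, proc-C.
Walking it through:
  proc-B waits on nothing -> runs at once and releases res-7 and res-9
  proc-G waits on nothing -> runs at once and releases res-6 and res-13
  proc-C: everything it awaited (res-13) is free; runs, freeing res-12


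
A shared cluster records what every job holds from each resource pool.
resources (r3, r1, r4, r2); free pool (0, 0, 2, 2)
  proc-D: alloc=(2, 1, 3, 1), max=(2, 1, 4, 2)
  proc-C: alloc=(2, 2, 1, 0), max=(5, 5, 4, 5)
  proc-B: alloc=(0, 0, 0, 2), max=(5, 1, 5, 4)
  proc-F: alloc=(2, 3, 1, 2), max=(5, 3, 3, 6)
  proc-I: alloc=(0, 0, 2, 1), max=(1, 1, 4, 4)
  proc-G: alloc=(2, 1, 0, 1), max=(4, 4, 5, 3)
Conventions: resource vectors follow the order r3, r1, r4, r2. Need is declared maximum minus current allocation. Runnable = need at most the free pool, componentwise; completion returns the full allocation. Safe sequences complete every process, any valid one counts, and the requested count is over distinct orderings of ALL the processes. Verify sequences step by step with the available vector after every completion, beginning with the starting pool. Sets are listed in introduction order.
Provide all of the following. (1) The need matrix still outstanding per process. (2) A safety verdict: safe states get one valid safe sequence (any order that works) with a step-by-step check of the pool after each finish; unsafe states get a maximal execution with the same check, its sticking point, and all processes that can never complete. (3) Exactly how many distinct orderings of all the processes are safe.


(1) Remaining need (order r3, r1, r4, r2):
  proc-D: (0, 0, 1, 1)
  proc-C: (3, 3, 3, 5)
  proc-B: (5, 1, 5, 2)
  proc-F: (3, 0, 2, 4)
  proc-I: (1, 1, 2, 3)
  proc-G: (2, 3, 5, 2)
(2) The state is UNSAFE.
Key observation: after proc-D, proc-I the pool peaks at (2, 1, 7, 4), and each blocked process is short somewhere: proc-C on r3, r1, r2; proc-B on r3; proc-F on r3; proc-G on r1.
A maximal execution: proc-D, proc-I — then nothing else fits. Walking it through:
  pool = (0, 0, 2, 2)
  proc-D: need (0, 0, 1, 1) fits (0, 0, 2, 2); releases (2, 1, 3, 1), pool now (2, 1, 5, 3)
  proc-I: need (1, 1, 2, 3) fits (2, 1, 5, 3); releases (0, 0, 2, 1), pool now (2, 1, 7, 4)
  proc-C still needs (3, 3, 3, 5) but only (2, 1, 7, 4) is free — short on r3, r1 and r2
  proc-B still needs (5, 1, 5, 2) but only (2, 1, 7, 4) is free — short on r3
  proc-F still needs (3, 0, 2, 4) but only (2, 1, 7, 4) is free — short on r3
  proc-G still needs (2, 3, 5, 2) but only (2, 1, 7, 4) is free — short on r1
Never able to finish: proc-C, proc-B, proc-F and proc-G.
(3) Exactly 0 of the possible complete orderings are safe sequences.


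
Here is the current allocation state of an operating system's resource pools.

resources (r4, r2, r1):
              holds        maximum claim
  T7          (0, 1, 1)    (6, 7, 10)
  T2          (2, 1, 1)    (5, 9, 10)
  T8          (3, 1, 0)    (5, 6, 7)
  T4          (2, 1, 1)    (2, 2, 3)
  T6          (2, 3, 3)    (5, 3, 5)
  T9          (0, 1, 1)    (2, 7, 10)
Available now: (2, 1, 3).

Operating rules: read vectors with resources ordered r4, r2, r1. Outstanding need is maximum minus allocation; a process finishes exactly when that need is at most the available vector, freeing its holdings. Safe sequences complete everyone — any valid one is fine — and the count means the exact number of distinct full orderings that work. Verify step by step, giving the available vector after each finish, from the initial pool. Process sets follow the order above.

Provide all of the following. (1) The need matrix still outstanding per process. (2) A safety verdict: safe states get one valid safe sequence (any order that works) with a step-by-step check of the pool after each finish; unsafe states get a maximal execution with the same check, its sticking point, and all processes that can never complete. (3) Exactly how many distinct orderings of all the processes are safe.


(1) Remaining need (order r4, r2, r1):
  T7: (6, 6, 9)
  T2: (3, 8, 9)
  T8: (2, 5, 7)
  T4: (0, 1, 2)
  T6: (3, 0, 2)
  T9: (2, 6, 9)
(2) UNSAFE — no complete ordering exists.
Key observation: no order helps: past T4, T6, T8, the free pool tops out at (9, 6, 7), below what each blocked process needs in r1.
A maximal execution: T4, T6, T8 — then nothing else fits. Step-by-step check:
  pool = (2, 1, 3)
  run T4 (needs (0, 1, 2), free (2, 1, 3)); after release of (2, 1, 1) the pool is (4, 2, 4)
  run T6 (needs (3, 0, 2), free (4, 2, 4)); after release of (2, 3, 3) the pool is (6, 5, 7)
  run T8 (needs (2, 5, 7), free (6, 5, 7)); after release of (3, 1, 0) the pool is (9, 6, 7)
  blocked: T7 wants (6, 6, 9), pool (9, 6, 7) — not enough r1
  blocked: T2 wants (3, 8, 9), pool (9, 6, 7) — not enough r2 and r1
  blocked: T9 wants (2, 6, 9), pool (9, 6, 7) — not enough r1
Permanently blocked: T7, T2 and T9.
(3) Exactly 0 of the possible complete orderings are safe sequences.


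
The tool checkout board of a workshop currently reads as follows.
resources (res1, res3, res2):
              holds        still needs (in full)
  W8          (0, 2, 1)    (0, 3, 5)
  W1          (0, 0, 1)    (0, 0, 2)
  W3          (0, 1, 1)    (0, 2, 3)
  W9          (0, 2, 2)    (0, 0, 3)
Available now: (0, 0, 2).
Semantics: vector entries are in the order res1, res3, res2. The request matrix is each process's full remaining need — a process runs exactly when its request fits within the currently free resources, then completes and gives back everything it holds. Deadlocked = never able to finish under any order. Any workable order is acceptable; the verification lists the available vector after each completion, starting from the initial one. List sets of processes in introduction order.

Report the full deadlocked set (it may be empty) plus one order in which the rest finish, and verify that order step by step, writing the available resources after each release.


The deadlocked set is empty.
Key observation: the pool covers W1 at once, and every later process fits after earlier releases.
The rest can finish in the order W1, W9, W3, W8. Check, step by step:
  pool = (0, 0, 2)
  W1: need (0, 0, 2) fits (0, 0, 2); releases (0, 0, 1), pool now (0, 0, 3)
  W9: need (0, 0, 3) fits (0, 0, 3); releases (0, 2, 2), pool now (0, 2, 5)
  W3: need (0, 2, 3) fits (0, 2, 5); releases (0, 1, 1), pool now (0, 3, 6)
  W8: need (0, 3, 5) fits (0, 3, 6); releases (0, 2, 1), pool now (0, 5, 7)


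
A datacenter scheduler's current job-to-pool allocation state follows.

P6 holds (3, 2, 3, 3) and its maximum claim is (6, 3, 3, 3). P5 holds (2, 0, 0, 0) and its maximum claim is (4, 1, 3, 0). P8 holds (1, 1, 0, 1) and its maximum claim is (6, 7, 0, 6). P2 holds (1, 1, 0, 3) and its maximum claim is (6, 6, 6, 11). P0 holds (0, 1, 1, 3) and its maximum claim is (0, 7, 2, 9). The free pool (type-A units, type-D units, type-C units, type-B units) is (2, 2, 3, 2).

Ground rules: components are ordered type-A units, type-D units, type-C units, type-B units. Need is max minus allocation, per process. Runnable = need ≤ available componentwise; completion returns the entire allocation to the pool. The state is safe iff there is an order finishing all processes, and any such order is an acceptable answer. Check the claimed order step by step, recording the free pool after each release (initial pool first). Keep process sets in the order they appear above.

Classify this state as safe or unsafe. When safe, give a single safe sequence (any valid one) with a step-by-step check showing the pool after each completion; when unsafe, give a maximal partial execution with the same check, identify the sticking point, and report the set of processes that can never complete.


UNSAFE — no complete ordering exists.
Key observation: type-D units is the bottleneck — with P5, P6 done the pool holds (7, 4, 6, 5), short of every remaining need.
A maximal execution: P5, P6 — then nothing else fits. Walking it through:
  pool = (2, 2, 3, 2)
  P5 needs (2, 1, 3, 0) <= (2, 2, 3, 2) -> finishes; pool += (2, 0, 0, 0) = (4, 2, 3, 2)
  P6 needs (3, 1, 0, 0) <= (4, 2, 3, 2) -> finishes; pool += (3, 2, 3, 3) = (7, 4, 6, 5)
  P8 cannot run: need (5, 6, 0, 5) vs free (7, 4, 6, 5) (insufficient type-D units)
  P2 cannot run: need (5, 5, 6, 8) vs free (7, 4, 6, 5) (insufficient type-D units and type-B units)
  P0 cannot run: need (0, 6, 1, 6) vs free (7, 4, 6, 5) (insufficient type-D units and type-B units)
Permanently blocked: P8, P2 and P0.


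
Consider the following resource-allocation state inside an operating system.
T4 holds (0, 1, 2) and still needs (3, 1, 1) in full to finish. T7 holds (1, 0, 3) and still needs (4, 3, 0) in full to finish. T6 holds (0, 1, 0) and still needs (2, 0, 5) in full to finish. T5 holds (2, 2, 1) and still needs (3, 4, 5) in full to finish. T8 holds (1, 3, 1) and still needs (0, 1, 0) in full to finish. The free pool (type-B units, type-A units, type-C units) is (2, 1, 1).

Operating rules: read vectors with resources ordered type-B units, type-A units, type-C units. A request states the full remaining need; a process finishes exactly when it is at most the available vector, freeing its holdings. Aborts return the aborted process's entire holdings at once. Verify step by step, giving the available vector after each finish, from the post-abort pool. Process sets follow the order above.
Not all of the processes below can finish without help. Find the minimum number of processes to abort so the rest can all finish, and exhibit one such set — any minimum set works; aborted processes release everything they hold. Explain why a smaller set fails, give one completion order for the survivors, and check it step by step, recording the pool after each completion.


Minimum abort set: T5.
Key observation: T6 had no path to completion before; after the abort of T5 ((2, 2, 1) returned), step 3 is where it fits.
Minimality: the empty abort set fails — the state is deadlocked as it stands.
The survivors complete as T4, T8, T6, T7. Check, step by step (starting from the post-abort pool):
  pool = (4, 3, 2)
  T4: need (3, 1, 1) fits (4, 3, 2); releases (0, 1, 2), pool now (4, 4, 4)
  T8: need (0, 1, 0) fits (4, 4, 4); releases (1, 3, 1), pool now (5, 7, 5)
  T6: need (2, 0, 5) fits (5, 7, 5); releases (0, 1, 0), pool now (5, 8, 5)
  T7: need (4, 3, 0) fits (5, 8, 5); releases (1, 0, 3), pool now (6, 8, 8)


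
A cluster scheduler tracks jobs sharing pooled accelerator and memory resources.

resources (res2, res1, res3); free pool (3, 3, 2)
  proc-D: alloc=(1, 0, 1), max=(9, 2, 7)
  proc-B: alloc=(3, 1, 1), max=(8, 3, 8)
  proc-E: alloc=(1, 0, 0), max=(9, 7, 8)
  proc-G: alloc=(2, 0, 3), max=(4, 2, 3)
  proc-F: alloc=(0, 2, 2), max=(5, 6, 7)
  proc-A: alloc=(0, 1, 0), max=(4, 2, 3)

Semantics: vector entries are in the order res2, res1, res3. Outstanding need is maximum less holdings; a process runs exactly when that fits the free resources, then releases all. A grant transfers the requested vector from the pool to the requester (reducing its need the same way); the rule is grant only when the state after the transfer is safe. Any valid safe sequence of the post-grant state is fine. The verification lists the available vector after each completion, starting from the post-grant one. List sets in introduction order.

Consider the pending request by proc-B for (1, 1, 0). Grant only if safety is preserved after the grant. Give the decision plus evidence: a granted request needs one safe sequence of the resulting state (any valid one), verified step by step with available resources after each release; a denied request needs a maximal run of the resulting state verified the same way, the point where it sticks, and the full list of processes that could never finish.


DENY — the pretend-granted state is unsafe.
Key observation: after proc-G, proc-A the pool peaks at (4, 3, 5), and each blocked process is short somewhere: proc-D on res2, res3; proc-B on res3; proc-E on res2, res1, res3; proc-F on res2, res1.
Pretend the grant happened; the run proc-G, proc-A goes as far as possible. Step-by-step check:
  pool = (2, 2, 2)
  run proc-G (needs (2, 2, 0), free (2, 2, 2)); after release of (2, 0, 3) the pool is (4, 2, 5)
  run proc-A (needs (4, 1, 3), free (4, 2, 5)); after release of (0, 1, 0) the pool is (4, 3, 5)
  proc-D cannot run: need (8, 2, 6) vs free (4, 3, 5) (insufficient res2 and res3)
  proc-B cannot run: need (4, 1, 7) vs free (4, 3, 5) (insufficient res3)
  proc-E cannot run: need (8, 7, 8) vs free (4, 3, 5) (insufficient res2, res1 and res3)
  proc-F cannot run: need (5, 4, 5) vs free (4, 3, 5) (insufficient res2 and res1)
Had the request been granted, proc-D, proc-B, proc-E and proc-F could never finish.


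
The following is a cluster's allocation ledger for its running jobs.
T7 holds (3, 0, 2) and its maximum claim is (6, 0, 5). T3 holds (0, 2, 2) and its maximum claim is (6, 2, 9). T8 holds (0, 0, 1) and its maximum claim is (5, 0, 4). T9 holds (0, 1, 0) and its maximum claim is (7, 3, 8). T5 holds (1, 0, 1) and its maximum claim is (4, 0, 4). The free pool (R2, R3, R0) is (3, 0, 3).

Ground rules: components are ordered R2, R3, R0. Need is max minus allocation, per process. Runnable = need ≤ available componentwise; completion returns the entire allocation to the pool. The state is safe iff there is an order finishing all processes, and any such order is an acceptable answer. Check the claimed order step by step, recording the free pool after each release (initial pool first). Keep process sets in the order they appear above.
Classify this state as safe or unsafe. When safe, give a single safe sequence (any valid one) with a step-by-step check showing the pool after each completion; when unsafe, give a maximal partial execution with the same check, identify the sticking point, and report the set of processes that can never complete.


SAFE. One safe sequence: T7, T5, T8, T3, T9.
Key observation: the order's first zero-slack moment is T7 ((3, 0, 3) needed, (3, 0, 3) free — a requested resource with nothing to spare).
Verifying each step:
  pool = (3, 0, 3)
  T7: need (3, 0, 3) fits (3, 0, 3); releases (3, 0, 2), pool now (6, 0, 5)
  T5: need (3, 0, 3) fits (6, 0, 5); releases (1, 0, 1), pool now (7, 0, 6)
  T8: need (5, 0, 3) fits (7, 0, 6); releases (0, 0, 1), pool now (7, 0, 7)
  T3: need (6, 0, 7) fits (7, 0, 7); releases (0, 2, 2), pool now (7, 2, 9)
  T9: need (7, 2, 8) fits (7, 2, 9); releases (0, 1, 0), pool now (7, 3, 9)


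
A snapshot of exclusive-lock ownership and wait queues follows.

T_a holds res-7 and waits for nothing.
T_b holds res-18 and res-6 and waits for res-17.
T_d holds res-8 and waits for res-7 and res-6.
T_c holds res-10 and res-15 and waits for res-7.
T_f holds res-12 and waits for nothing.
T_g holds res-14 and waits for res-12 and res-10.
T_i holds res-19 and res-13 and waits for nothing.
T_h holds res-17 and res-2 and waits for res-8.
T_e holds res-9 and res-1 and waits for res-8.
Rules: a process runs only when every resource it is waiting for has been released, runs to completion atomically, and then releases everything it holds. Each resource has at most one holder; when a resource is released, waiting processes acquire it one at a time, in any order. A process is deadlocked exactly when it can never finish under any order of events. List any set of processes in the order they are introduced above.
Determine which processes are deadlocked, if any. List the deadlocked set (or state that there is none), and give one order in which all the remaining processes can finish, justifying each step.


Deadlocked set: T_b, T_d, T_h and T_e.
Key observation: T_b -> T_h -> T_d -> T_b is a circular wait — nothing in it can go first; T_e waits into the deadlock from upstream.
A valid finishing order for the others: T_a, T_c, T_f, T_i, T_g.
Step-by-step check:
  T_a waits on nothing -> runs at once and releases res-7
  T_c waits on res-7 — all released -> runs and releases res-10 and res-15
  T_f waits on nothing -> runs at once and releases res-12
  T_i waits on nothing -> runs at once and releases res-19 and res-13
  T_g waits on res-12 and res-10 — all released -> runs and releases res-14


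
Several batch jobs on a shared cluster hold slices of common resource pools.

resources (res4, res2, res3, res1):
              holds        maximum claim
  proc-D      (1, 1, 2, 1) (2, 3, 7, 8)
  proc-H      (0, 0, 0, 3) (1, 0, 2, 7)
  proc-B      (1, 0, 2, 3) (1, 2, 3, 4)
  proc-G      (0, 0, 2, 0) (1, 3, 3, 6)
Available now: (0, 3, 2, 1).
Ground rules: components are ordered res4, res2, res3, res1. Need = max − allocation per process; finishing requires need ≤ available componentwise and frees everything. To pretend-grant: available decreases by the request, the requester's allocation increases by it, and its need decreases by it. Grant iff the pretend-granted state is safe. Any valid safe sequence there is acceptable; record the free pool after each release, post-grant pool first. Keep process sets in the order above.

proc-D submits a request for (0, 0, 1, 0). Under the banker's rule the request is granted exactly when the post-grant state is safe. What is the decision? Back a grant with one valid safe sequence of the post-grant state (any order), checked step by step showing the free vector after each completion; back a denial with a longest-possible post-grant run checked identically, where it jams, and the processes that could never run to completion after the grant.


GRANT — the state after the grant stays safe, e.g. via proc-B, proc-H, proc-G, proc-D.
Key observation: even at the reduced pool (0, 3, 1, 1), proc-B fits immediately, so safety survives the grant.
Step-by-step check of the post-grant state:
  pool = (0, 3, 1, 1)
  proc-B: need (0, 2, 1, 1) fits (0, 3, 1, 1); releases (1, 0, 2, 3), pool now (1, 3, 3, 4)
  proc-H: need (1, 0, 2, 4) fits (1, 3, 3, 4); releases (0, 0, 0, 3), pool now (1, 3, 3, 7)
  proc-G: need (1, 3, 1, 6) fits (1, 3, 3, 7); releases (0, 0, 2, 0), pool now (1, 3, 5, 7)
  proc-D: need (1, 2, 4, 7) fits (1, 3, 5, 7); releases (1, 1, 3, 1), pool now (2, 4, 8, 8)


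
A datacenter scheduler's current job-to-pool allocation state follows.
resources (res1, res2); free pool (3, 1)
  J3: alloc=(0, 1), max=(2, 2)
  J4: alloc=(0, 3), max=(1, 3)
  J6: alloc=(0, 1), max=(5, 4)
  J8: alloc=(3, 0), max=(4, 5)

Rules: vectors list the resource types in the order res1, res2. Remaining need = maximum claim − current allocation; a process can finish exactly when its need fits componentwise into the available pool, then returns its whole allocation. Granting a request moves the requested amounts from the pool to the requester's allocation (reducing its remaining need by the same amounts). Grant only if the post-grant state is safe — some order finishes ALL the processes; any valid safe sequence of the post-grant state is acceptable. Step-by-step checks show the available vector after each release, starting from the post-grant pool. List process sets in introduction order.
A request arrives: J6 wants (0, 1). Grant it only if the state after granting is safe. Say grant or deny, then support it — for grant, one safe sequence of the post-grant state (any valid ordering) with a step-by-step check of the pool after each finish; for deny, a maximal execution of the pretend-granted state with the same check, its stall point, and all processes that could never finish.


DENY. Granting would leave the state unsafe.
Key observation: after J4, J3 the pool peaks at (3, 4), and each blocked process is short somewhere: J6 on res1; J8 on res2.
Pretend the grant happened; the run J4, J3 goes as far as possible. Walking it through:
  pool = (3, 0)
  J4: need (1, 0) fits (3, 0); releases (0, 3), pool now (3, 3)
  J3: need (2, 1) fits (3, 3); releases (0, 1), pool now (3, 4)
  J6 still needs (5, 2) but only (3, 4) is free — short on res1
  J8 still needs (1, 5) but only (3, 4) is free — short on res2
Post-grant, the permanently blocked set is J6 and J8.


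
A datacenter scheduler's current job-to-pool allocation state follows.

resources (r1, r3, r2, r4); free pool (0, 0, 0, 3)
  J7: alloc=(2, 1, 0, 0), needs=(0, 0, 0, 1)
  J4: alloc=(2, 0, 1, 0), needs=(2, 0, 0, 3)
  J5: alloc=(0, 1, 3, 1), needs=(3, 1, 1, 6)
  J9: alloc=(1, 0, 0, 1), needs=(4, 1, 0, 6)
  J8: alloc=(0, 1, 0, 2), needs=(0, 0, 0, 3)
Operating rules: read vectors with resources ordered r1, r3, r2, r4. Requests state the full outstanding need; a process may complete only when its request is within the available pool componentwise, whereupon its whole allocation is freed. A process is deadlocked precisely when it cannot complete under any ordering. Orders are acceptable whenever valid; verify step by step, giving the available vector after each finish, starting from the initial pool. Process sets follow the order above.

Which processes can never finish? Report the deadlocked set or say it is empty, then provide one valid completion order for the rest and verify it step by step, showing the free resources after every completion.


Deadlocked set: J5 and J9.
Key observation: the pool after J7, J4, J8 is (4, 2, 1, 5); every surviving request exceeds it in r4, so progress ends there.
The rest can finish in the order J7, J4, J8. Step-by-step check:
  pool = (0, 0, 0, 3)
  J7: need (0, 0, 0, 1) fits (0, 0, 0, 3); releases (2, 1, 0, 0), pool now (2, 1, 0, 3)
  J4: need (2, 0, 0, 3) fits (2, 1, 0, 3); releases (2, 0, 1, 0), pool now (4, 1, 1, 3)
  J8: need (0, 0, 0, 3) fits (4, 1, 1, 3); releases (0, 1, 0, 2), pool now (4, 2, 1, 5)
The blocked processes can never fit:
  J5 still needs (3, 1, 1, 6) but only (4, 2, 1, 5) is free — short on r4
  J9 still needs (4, 1, 0, 6) but only (4, 2, 1, 5) is free — short on r4


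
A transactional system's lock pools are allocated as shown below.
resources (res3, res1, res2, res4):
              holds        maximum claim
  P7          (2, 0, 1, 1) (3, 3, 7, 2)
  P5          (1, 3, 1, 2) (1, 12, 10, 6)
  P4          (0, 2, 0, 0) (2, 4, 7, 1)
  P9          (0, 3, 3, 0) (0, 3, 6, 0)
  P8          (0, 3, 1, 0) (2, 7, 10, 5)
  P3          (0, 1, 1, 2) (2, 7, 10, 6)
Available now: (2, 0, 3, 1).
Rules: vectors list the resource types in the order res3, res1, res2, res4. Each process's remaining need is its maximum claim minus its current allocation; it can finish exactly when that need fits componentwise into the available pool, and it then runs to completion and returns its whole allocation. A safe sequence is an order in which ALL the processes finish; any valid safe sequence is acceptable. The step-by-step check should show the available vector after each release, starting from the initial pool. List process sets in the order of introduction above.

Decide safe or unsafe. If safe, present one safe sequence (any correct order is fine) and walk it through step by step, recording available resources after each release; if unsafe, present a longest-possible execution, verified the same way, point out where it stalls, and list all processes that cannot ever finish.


The state is UNSAFE.
Key observation: once P9, P7, P4 finish, the pool peaks at (4, 5, 7, 2) — and every remaining process still needs more res2 than that.
A maximal execution: P9, P7, P4 — then nothing else fits. Step-by-step check:
  pool = (2, 0, 3, 1)
  P9: need (0, 0, 3, 0) fits (2, 0, 3, 1); releases (0, 3, 3, 0), pool now (2, 3, 6, 1)
  P7: need (1, 3, 6, 1) fits (2, 3, 6, 1); releases (2, 0, 1, 1), pool now (4, 3, 7, 2)
  P4: need (2, 2, 7, 1) fits (4, 3, 7, 2); releases (0, 2, 0, 0), pool now (4, 5, 7, 2)
  blocked: P5 wants (0, 9, 9, 4), pool (4, 5, 7, 2) — not enough res1, res2 and res4
  blocked: P8 wants (2, 4, 9, 5), pool (4, 5, 7, 2) — not enough res2 and res4
  blocked: P3 wants (2, 6, 9, 4), pool (4, 5, 7, 2) — not enough res1, res2 and res4
Processes that can never finish: P5, P8 and P3.


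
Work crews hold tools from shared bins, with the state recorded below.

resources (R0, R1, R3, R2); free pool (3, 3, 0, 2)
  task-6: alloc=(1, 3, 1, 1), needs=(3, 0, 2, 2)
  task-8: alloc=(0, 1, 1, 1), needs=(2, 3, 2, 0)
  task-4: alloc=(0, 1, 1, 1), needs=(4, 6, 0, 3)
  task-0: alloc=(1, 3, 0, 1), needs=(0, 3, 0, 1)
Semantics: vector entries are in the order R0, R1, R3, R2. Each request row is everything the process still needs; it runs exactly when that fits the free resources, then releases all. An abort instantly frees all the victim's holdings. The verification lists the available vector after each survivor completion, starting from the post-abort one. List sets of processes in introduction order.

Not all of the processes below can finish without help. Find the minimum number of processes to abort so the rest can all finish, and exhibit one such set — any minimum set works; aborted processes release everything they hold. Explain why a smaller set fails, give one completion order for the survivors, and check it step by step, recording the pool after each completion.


Abort task-8.
Key observation: no ordering could ever have run task-6 before the abort of task-8; with (0, 1, 1, 1) back in the pool it fits at step 3.
No smaller set exists: with zero aborts the deadlock remains.
The survivors complete as task-0, task-4, task-6. Walking it through (starting from the post-abort pool):
  pool = (3, 4, 1, 3)
  task-0: need (0, 3, 0, 1) fits (3, 4, 1, 3); releases (1, 3, 0, 1), pool now (4, 7, 1, 4)
  task-4: need (4, 6, 0, 3) fits (4, 7, 1, 4); releases (0, 1, 1, 1), pool now (4, 8, 2, 5)
  task-6: need (3, 0, 2, 2) fits (4, 8, 2, 5); releases (1, 3, 1, 1), pool now (5, 11, 3, 6)


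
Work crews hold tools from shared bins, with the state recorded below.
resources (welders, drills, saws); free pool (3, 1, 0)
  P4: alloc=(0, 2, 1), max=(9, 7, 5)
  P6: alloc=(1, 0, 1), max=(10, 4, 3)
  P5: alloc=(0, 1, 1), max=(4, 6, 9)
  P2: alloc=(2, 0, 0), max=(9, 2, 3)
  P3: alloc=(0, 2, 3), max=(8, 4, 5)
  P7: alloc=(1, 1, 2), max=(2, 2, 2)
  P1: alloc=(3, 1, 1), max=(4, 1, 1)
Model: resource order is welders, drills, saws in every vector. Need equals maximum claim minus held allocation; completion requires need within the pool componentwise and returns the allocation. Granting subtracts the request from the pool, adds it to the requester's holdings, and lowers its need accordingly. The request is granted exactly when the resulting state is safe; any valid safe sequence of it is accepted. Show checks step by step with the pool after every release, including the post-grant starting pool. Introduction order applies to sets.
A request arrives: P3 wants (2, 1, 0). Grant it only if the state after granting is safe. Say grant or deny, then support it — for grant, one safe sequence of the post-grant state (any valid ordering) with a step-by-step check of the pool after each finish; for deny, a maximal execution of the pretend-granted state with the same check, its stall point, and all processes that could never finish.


DENY: after the grant no complete ordering would exist.
Key observation: after P1, P7 the pool peaks at (5, 2, 3), and each blocked process is short somewhere: P4 on welders, drills, saws; P6 on welders, drills; P5 on drills, saws; P2 on welders; P3 on welders.
On the post-grant state, P1, P7 is a maximal run — nothing extends it. Walking it through:
  pool = (1, 0, 0)
  P1: need (1, 0, 0) fits (1, 0, 0); releases (3, 1, 1), pool now (4, 1, 1)
  P7: need (1, 1, 0) fits (4, 1, 1); releases (1, 1, 2), pool now (5, 2, 3)
  P4 still needs (9, 5, 4) but only (5, 2, 3) is free — short on welders, drills and saws
  P6 still needs (9, 4, 2) but only (5, 2, 3) is free — short on welders and drills
  P5 still needs (4, 5, 8) but only (5, 2, 3) is free — short on drills and saws
  P2 still needs (7, 2, 3) but only (5, 2, 3) is free — short on welders
  P3 still needs (6, 1, 2) but only (5, 2, 3) is free — short on welders
Post-grant, the permanently blocked set is P4, P6, P5, P2 and P3.


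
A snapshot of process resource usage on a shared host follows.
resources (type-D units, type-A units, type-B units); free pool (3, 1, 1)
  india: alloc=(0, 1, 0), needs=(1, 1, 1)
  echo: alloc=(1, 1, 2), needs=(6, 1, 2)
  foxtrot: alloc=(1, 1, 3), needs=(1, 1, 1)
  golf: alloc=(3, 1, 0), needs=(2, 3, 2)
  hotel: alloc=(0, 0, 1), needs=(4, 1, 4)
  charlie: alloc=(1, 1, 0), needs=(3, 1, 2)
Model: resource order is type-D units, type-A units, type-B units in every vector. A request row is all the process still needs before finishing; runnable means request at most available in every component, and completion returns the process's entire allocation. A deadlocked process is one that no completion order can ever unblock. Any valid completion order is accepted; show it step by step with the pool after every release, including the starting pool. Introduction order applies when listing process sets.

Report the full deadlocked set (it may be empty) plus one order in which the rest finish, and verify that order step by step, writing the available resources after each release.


Nothing here is deadlocked.
Key observation: foxtrot can run right away; the returned allocation unlocks the remaining processes in turn.
The rest can finish in the order foxtrot, india, golf, hotel, charlie, echo. Step-by-step check:
  pool = (3, 1, 1)
  run foxtrot (needs (1, 1, 1), free (3, 1, 1)); after release of (1, 1, 3) the pool is (4, 2, 4)
  run india (needs (1, 1, 1), free (4, 2, 4)); after release of (0, 1, 0) the pool is (4, 3, 4)
  run golf (needs (2, 3, 2), free (4, 3, 4)); after release of (3, 1, 0) the pool is (7, 4, 4)
  run hotel (needs (4, 1, 4), free (7, 4, 4)); after release of (0, 0, 1) the pool is (7, 4, 5)
  run charlie (needs (3, 1, 2), free (7, 4, 5)); after release of (1, 1, 0) the pool is (8, 5, 5)
  run echo (needs (6, 1, 2), free (8, 5, 5)); after release of (1, 1, 2) the pool is (9, 6, 7)


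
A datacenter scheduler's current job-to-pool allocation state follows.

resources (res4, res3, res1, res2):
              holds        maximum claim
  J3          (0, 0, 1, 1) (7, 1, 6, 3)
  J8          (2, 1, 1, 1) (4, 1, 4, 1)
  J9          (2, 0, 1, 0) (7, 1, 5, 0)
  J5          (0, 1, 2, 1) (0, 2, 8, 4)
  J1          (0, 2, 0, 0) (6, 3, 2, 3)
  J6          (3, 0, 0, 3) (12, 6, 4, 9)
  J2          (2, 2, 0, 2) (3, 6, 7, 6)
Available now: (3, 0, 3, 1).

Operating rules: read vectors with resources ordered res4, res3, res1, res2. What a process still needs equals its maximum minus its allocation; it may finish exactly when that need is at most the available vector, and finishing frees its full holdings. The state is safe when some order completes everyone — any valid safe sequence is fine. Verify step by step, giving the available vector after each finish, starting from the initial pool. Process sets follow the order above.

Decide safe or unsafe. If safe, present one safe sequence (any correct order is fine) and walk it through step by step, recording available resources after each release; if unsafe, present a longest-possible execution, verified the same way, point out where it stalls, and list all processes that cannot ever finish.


The state is SAFE; one workable sequence: J8, J9, J3, J1, J5, J2, J6.
Key observation: J8 marks the first exact bind of the order: its need (2, 0, 3, 0) fits the free (3, 0, 3, 1) with zero slack on a requested resource.
Verifying each step:
  pool = (3, 0, 3, 1)
  J8 needs (2, 0, 3, 0) <= (3, 0, 3, 1) -> finishes; pool += (2, 1, 1, 1) = (5, 1, 4, 2)
  J9 needs (5, 1, 4, 0) <= (5, 1, 4, 2) -> finishes; pool += (2, 0, 1, 0) = (7, 1, 5, 2)
  J3 needs (7, 1, 5, 2) <= (7, 1, 5, 2) -> finishes; pool += (0, 0, 1, 1) = (7, 1, 6, 3)
  J1 needs (6, 1, 2, 3) <= (7, 1, 6, 3) -> finishes; pool += (0, 2, 0, 0) = (7, 3, 6, 3)
  J5 needs (0, 1, 6, 3) <= (7, 3, 6, 3) -> finishes; pool += (0, 1, 2, 1) = (7, 4, 8, 4)
  J2 needs (1, 4, 7, 4) <= (7, 4, 8, 4) -> finishes; pool += (2, 2, 0, 2) = (9, 6, 8, 6)
  J6 needs (9, 6, 4, 6) <= (9, 6, 8, 6) -> finishes; pool += (3, 0, 0, 3) = (12, 6, 8, 9)
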